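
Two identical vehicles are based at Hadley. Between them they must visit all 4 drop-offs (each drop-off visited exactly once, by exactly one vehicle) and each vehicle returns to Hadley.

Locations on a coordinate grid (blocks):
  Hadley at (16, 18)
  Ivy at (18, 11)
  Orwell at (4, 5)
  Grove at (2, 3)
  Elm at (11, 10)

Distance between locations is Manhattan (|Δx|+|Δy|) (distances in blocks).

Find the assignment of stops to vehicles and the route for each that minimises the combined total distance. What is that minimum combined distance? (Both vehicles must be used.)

Minimum combined distance: 76 blocks.

There are 2^3 − 1 = 7 ways to divide the 4 stops into two non-empty groups. For each, the best each vehicle can do is its own shortest tour through its group:
  {Ivy} + {Orwell, Grove, Elm}: 18 + 58 = 76
  {Orwell} + {Ivy, Grove, Elm}: 50 + 62 = 112
  {Ivy, Orwell} + {Grove, Elm}: 54 + 58 = 112
  {Grove} + {Ivy, Orwell, Elm}: 58 + 54 = 112
  {Ivy, Grove} + {Orwell, Elm}: 62 + 50 = 112
  {Orwell, Grove} + {Ivy, Elm}: 58 + 30 = 88
  … (7 splits in total)
Best: vehicle 1 Hadley → Ivy → Hadley = 18; vehicle 2 Hadley → Orwell → Grove → Elm → Hadley = 58; combined 76.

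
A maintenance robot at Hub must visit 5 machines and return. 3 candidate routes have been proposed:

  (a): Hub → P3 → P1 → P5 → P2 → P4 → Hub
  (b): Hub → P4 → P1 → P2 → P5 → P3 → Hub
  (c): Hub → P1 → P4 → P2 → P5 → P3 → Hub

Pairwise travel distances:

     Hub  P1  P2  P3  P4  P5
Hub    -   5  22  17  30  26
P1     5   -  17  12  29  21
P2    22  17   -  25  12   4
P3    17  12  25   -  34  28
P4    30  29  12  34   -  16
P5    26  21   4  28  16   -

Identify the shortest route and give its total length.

Shortest is (c), total 95.

(a): 17 + 12 + 21 + 4 + 12 + 30 = 96
(b): 30 + 29 + 17 + 4 + 28 + 17 = 125
(c): 5 + 29 + 12 + 4 + 28 + 17 = 95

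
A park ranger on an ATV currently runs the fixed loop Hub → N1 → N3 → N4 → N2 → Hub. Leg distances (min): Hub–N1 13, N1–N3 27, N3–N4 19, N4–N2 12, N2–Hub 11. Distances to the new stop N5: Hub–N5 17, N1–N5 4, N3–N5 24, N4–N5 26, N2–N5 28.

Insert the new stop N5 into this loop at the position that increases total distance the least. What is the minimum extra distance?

Adding 1 min by placing N5 on the N1–N3 leg.

Insertion cost between consecutive stops i–j is d(i,N5) + d(N5,j) − d(i,j):
  between Hub and N1: 17 + 4 − 13 = 8
  between N1 and N3: 4 + 24 − 27 = 1
  between N3 and N4: 24 + 26 − 19 = 31
  between N4 and N2: 26 + 28 − 12 = 42
  between N2 and Hub: 28 + 17 − 11 = 34
Cheapest insertion is between N1 and N3, adding 1.
New total = 82 + 1 = 83.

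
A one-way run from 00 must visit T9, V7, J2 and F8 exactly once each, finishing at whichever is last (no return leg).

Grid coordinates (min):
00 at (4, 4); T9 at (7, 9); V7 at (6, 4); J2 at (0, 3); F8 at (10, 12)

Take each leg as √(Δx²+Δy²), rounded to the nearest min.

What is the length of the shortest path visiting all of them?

There are 4! = 24 possible orderings.
00 → T9 → V7 → J2 → F8: 6+5+6+13 = 30
00 → T9 → V7 → F8 → J2: 6+5+9+13 = 33
00 → T9 → J2 → V7 → F8: 6+9+6+9 = 30
00 → T9 → J2 → F8 → V7: 6+9+13+9 = 37
00 → T9 → F8 → V7 → J2: 6+4+9+6 = 25
00 → T9 → F8 → J2 → V7: 6+4+13+6 = 29
00 → V7 → T9 → J2 → F8: 2+5+9+13 = 29
00 → V7 → T9 → F8 → J2: 2+5+4+13 = 24
00 → V7 → J2 → T9 → F8: 2+6+9+4 = 21
00 → V7 → J2 → F8 → T9: 2+6+13+4 = 25
00 → V7 → F8 → T9 → J2: 2+9+4+9 = 24
00 → V7 → F8 → J2 → T9: 2+9+13+9 = 33
00 → J2 → T9 → V7 → F8: 4+9+5+9 = 27
00 → J2 → T9 → F8 → V7: 4+9+4+9 = 26
… (10 more)
00 → J2 → V7 → T9 → F8: 4+6+5+4 = 19  ← best
The minimum is 19.
One shortest path: 00 → J2 → V7 → T9 → F8.

Minimum one-way distance = 19 min.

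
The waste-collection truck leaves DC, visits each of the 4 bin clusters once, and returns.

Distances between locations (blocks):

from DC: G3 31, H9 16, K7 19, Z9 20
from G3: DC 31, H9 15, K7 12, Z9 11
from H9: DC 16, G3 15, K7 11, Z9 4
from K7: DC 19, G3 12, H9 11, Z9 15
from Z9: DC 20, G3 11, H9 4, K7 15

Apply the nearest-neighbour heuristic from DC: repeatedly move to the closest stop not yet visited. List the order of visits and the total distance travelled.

DC → [H9:16 / K7:19 / Z9:20 / G3:31] → H9 (16)
H9 → [Z9:4 / K7:11 / G3:15] → Z9 (4)
Z9 → [G3:11 / K7:15] → G3 (11)
G3 → [K7:12] → K7 (12)
Return K7→DC: 19.
Total = 16 + 4 + 11 + 12 + 19 = 62.

Total distance 62 blocks via the nearest-neighbour route DC → H9 → Z9 → G3 → K7 → DC.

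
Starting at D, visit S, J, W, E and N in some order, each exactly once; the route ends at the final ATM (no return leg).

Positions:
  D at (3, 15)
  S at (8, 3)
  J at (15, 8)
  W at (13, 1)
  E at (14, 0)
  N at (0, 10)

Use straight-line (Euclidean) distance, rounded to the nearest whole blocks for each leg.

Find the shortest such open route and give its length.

Minimum one-way distance = 31 blocks.

There are 5! = 120 possible orderings.
D→S→J→W→E→N: 13+9+7+1+17 = 47
D→S→J→W→N→E: 13+9+7+16+17 = 62
D→S→J→E→W→N: 13+9+8+1+16 = 47
D→S→J→E→N→W: 13+9+8+17+16 = 63
D→S→J→N→W→E: 13+9+15+16+1 = 54
D→S→J→N→E→W: 13+9+15+17+1 = 55
D→S→W→J→E→N: 13+5+7+8+17 = 50
D→S→W→J→N→E: 13+5+7+15+17 = 57
D→S→W→E→J→N: 13+5+1+8+15 = 42
D→S→W→E→N→J: 13+5+1+17+15 = 51
D→S→W→N→J→E: 13+5+16+15+8 = 57
D→S→W→N→E→J: 13+5+16+17+8 = 59
D→S→E→J→W→N: 13+7+8+7+16 = 51
D→S→E→J→N→W: 13+7+8+15+16 = 59
… (106 more)
D→N→S→W→E→J: 6+11+5+1+8 = 31  ← best
The minimum is 31.
One shortest path: D → N → S → W → E → J.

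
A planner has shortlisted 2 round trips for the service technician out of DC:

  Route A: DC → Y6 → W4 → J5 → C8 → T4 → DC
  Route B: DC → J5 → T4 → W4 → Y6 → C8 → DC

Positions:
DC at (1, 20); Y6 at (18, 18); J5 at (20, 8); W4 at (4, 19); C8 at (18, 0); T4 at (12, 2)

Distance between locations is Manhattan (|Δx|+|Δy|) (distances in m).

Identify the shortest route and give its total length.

108 m — Route A is the shortest.

Route A: 19 + 15 + 27 + 10 + 8 + 29 = 108
Route B: 31 + 14 + 25 + 15 + 18 + 37 = 140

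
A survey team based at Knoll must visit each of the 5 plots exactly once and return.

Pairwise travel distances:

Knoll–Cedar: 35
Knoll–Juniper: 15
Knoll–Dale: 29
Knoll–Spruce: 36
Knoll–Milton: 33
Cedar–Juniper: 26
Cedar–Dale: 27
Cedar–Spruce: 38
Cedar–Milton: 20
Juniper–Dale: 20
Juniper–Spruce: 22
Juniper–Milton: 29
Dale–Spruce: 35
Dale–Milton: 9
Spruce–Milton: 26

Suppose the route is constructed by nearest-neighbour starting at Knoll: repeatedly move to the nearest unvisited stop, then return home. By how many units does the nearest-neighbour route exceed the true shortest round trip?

The nearest-neighbour route is 5 longer than optimal.

Knoll: Juniper=15, Dale=29, Milton=33, Cedar=35, Spruce=36 ⇒ Juniper
Juniper: Dale=20, Spruce=22, Cedar=26, Milton=29 ⇒ Dale
Dale: Milton=9, Cedar=27, Spruce=35 ⇒ Milton
Milton: Cedar=20, Spruce=26 ⇒ Cedar
Cedar: Spruce=38 ⇒ Spruce
NN route Knoll → Juniper → Dale → Milton → Cedar → Spruce → Knoll costs 138.
Optimal: Knoll → Juniper → Spruce → Cedar → Milton → Dale → Knoll costs 133 (by enumerating all 60 distinct tours).
Excess = 138 − 133 = 5.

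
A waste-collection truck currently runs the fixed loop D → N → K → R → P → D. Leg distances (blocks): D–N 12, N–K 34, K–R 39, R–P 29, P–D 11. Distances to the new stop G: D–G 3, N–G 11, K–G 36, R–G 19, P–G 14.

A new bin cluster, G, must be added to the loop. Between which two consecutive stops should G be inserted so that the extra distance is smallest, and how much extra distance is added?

Adding 2 blocks by placing G on the D–N leg.

Insertion cost between consecutive stops i–j is d(i,G) + d(G,j) − d(i,j):
  between D and N: 3 + 11 − 12 = 2
  between N and K: 11 + 36 − 34 = 13
  between K and R: 36 + 19 − 39 = 16
  between R and P: 19 + 14 − 29 = 4
  between P and D: 14 + 3 − 11 = 6
Cheapest insertion is between D and N, adding 2.
New total = 125 + 2 = 127.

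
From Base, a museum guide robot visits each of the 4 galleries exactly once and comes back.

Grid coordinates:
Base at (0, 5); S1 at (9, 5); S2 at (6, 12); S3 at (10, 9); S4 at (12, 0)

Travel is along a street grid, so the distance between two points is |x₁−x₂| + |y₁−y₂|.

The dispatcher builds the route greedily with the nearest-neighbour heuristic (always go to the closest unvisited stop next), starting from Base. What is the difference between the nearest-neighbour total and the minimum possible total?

The nearest-neighbour route is 8 longer than optimal.

Base: S1=9, S2=13, S3=14, S4=17 ⇒ S1
S1: S3=5, S4=8, S2=10 ⇒ S3
S3: S2=7, S4=11 ⇒ S2
S2: S4=18 ⇒ S4
NN route Base → S1 → S3 → S2 → S4 → Base costs 56.
Optimal: Base → S1 → S4 → S3 → S2 → Base costs 48 (by enumerating all 12 distinct tours).
Excess = 56 − 48 = 8.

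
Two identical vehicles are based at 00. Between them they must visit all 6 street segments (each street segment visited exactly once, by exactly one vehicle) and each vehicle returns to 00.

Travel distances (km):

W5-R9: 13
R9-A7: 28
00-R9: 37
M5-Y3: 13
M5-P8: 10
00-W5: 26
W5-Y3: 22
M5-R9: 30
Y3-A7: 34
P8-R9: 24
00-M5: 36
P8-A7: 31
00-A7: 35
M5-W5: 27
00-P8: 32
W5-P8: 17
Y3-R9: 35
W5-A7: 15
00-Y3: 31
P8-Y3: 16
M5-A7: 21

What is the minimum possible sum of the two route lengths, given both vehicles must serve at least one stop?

Minimum combined distance: 186 km.

Check every non-empty split of the stops between the two vehicles; for each half take its own optimal tour:
  {M5} + {W5, P8, Y3, R9, A7}: 72 + 134 = 206
  {W5} + {M5, P8, Y3, R9, A7}: 52 + 141 = 193
  {M5, W5} + {P8, Y3, R9, A7}: 89 + 134 = 223
  {P8} + {M5, W5, Y3, R9, A7}: 64 + 130 = 194
  {M5, P8} + {W5, Y3, R9, A7}: 78 + 129 = 207
  {W5, P8} + {M5, Y3, R9, A7}: 75 + 130 = 205
  … (31 splits in total)
  {M5, P8, Y3} + {W5, R9, A7}: 86 + 100 = 186  ← best
Best: vehicle 1 00 → P8 → M5 → Y3 → 00 = 86; vehicle 2 00 → R9 → W5 → A7 → 00 = 100; combined 186.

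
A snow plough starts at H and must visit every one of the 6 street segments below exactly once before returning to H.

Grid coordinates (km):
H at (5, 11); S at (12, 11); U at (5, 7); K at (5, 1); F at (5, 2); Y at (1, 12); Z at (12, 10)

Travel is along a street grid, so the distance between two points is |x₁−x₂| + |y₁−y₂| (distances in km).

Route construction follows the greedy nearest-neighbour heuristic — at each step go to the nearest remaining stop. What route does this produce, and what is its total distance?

From H: distances to unvisited — U=4, Y=5, S=7, Z=8, F=9, K=10. Nearest is U (4).
From U: distances to unvisited — F=5, K=6, Y=9, Z=10, S=11. Nearest is F (5).
From F: distances to unvisited — K=1, Y=14, Z=15, S=16. Nearest is K (1).
From K: distances to unvisited — Y=15, Z=16, S=17. Nearest is Y (15).
From Y: distances to unvisited — S=12, Z=13. Nearest is S (12).
From S: distances to unvisited — Z=1. Nearest is Z (1).
Return Z→H: 8.
Total = 4 + 5 + 1 + 15 + 12 + 1 + 8 = 46.

Nearest-neighbour total = 46 km; route H → U → F → K → Y → S → Z → H.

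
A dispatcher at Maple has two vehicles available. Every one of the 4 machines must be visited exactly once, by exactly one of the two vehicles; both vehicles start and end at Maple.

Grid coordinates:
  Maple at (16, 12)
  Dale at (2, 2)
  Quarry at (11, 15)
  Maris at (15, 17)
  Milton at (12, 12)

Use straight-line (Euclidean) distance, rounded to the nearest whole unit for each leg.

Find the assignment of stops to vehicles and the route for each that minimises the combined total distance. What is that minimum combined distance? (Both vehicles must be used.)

50 — the smallest possible combined total.

Check every non-empty split of the stops between the two vehicles; for each half take its own optimal tour:
  {Dale} + {Quarry, Maris, Milton}: 34 + 16 = 50
  {Quarry} + {Dale, Maris, Milton}: 12 + 42 = 54
  {Dale, Quarry} + {Maris, Milton}: 39 + 15 = 54
  {Maris} + {Dale, Quarry, Milton}: 10 + 40 = 50
  {Dale, Maris} + {Quarry, Milton}: 42 + 13 = 55
  {Quarry, Maris} + {Dale, Milton}: 15 + 35 = 50
  … (7 splits in total)
Best: vehicle 1 Maple → Dale → Maple = 34; vehicle 2 Maple → Maris → Quarry → Milton → Maple = 16; combined 50.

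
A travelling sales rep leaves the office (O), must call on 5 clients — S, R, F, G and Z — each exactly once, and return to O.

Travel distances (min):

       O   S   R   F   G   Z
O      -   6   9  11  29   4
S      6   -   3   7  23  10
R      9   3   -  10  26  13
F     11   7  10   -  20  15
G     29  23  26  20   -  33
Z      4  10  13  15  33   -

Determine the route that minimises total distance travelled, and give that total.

With 5 stops there are 5!/2 = 60 distinct round trips (a route and its reverse cost the same).
O → S → R → F → G → Z → O: 6+3+10+20+33+4 = 76
O → S → R → F → Z → G → O: 6+3+10+15+33+29 = 96
O → S → R → G → F → Z → O: 6+3+26+20+15+4 = 74
O → S → R → G → Z → F → O: 6+3+26+33+15+11 = 94
O → S → R → Z → F → G → O: 6+3+13+15+20+29 = 86
O → S → R → Z → G → F → O: 6+3+13+33+20+11 = 86
O → S → F → R → G → Z → O: 6+7+10+26+33+4 = 86
O → S → F → R → Z → G → O: 6+7+10+13+33+29 = 98
O → S → F → G → R → Z → O: 6+7+20+26+13+4 = 76
O → S → F → G → Z → R → O: 6+7+20+33+13+9 = 88
O → S → F → Z → R → G → O: 6+7+15+13+26+29 = 96
O → S → F → Z → G → R → O: 6+7+15+33+26+9 = 96
O → S → G → R → F → Z → O: 6+23+26+10+15+4 = 84
O → S → G → R → Z → F → O: 6+23+26+13+15+11 = 94
… (46 more)
The minimum is 74.
One optimal route: O → S → R → G → F → Z → O (or its reverse).

Shortest round trip = 74 min.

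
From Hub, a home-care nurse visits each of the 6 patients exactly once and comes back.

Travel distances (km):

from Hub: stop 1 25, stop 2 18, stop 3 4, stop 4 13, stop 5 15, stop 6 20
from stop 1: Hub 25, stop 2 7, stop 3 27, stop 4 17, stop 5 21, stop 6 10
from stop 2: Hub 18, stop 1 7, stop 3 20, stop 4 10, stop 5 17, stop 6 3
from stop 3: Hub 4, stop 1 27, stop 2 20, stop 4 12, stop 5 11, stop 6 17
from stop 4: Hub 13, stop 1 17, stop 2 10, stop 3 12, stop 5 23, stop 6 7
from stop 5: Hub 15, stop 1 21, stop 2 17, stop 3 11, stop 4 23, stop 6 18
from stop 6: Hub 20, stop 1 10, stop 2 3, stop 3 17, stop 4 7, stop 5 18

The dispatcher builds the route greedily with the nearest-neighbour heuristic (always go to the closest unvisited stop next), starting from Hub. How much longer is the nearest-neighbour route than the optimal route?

The nearest-neighbour route is 18 km longer than optimal.

From Hub: stop 3=4, stop 4=13, stop 5=15, stop 2=18, stop 6=20, stop 1=25 → choose stop 3 (4).
From stop 3: stop 5=11, stop 4=12, stop 6=17, stop 2=20, stop 1=27 → choose stop 5 (11).
From stop 5: stop 2=17, stop 6=18, stop 1=21, stop 4=23 → choose stop 2 (17).
From stop 2: stop 6=3, stop 1=7, stop 4=10 → choose stop 6 (3).
From stop 6: stop 4=7, stop 1=10 → choose stop 4 (7).
From stop 4: stop 1=17 → choose stop 1 (17).
NN route Hub → stop 3 → stop 5 → stop 2 → stop 6 → stop 4 → stop 1 → Hub costs 84.
Optimal: Hub → stop 3 → stop 5 → stop 1 → stop 2 → stop 6 → stop 4 → Hub costs 66 (by enumerating all 360 distinct tours).
Excess = 84 − 66 = 18.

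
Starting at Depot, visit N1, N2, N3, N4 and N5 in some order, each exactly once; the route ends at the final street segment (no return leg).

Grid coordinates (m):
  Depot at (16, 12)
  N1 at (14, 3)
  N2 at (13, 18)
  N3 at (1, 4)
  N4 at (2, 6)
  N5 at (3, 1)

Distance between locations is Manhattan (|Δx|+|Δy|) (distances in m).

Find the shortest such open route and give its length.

Shortest open route: 46 m.

There are 5! = 120 possible orderings.
Depot - N1 - N2 - N3 - N4 - N5: 11+16+26+3+6 = 62
Depot - N1 - N2 - N3 - N5 - N4: 11+16+26+5+6 = 64
Depot - N1 - N2 - N4 - N3 - N5: 11+16+23+3+5 = 58
Depot - N1 - N2 - N4 - N5 - N3: 11+16+23+6+5 = 61
Depot - N1 - N2 - N5 - N3 - N4: 11+16+27+5+3 = 62
Depot - N1 - N2 - N5 - N4 - N3: 11+16+27+6+3 = 63
Depot - N1 - N3 - N2 - N4 - N5: 11+14+26+23+6 = 80
Depot - N1 - N3 - N2 - N5 - N4: 11+14+26+27+6 = 84
Depot - N1 - N3 - N4 - N2 - N5: 11+14+3+23+27 = 78
Depot - N1 - N3 - N4 - N5 - N2: 11+14+3+6+27 = 61
Depot - N1 - N3 - N5 - N2 - N4: 11+14+5+27+23 = 80
Depot - N1 - N3 - N5 - N4 - N2: 11+14+5+6+23 = 59
Depot - N1 - N4 - N2 - N3 - N5: 11+15+23+26+5 = 80
Depot - N1 - N4 - N2 - N5 - N3: 11+15+23+27+5 = 81
… (106 more)
Depot - N2 - N1 - N5 - N3 - N4: 9+16+13+5+3 = 46  ← best
The minimum is 46.
One shortest path: Depot → N2 → N1 → N5 → N3 → N4.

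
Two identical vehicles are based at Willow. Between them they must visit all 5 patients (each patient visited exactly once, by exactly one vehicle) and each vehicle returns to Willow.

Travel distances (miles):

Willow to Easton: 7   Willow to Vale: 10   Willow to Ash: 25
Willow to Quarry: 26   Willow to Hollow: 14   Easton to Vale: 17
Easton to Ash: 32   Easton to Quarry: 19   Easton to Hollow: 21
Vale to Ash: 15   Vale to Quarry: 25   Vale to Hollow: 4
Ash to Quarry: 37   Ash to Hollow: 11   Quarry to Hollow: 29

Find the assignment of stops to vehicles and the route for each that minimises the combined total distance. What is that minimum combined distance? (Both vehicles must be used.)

There are 2^4 − 1 = 15 ways to divide the 5 stops into two non-empty groups. For each, the best each vehicle can do is its own shortest tour through its group:
  {Easton} + {Vale, Ash, Quarry, Hollow}: 14 + 88 = 102
  {Vale} + {Easton, Ash, Quarry, Hollow}: 20 + 88 = 108
  {Easton, Vale} + {Ash, Quarry, Hollow}: 34 + 88 = 122
  {Ash} + {Easton, Vale, Quarry, Hollow}: 50 + 69 = 119
  {Easton, Ash} + {Vale, Quarry, Hollow}: 64 + 69 = 133
  {Vale, Ash} + {Easton, Quarry, Hollow}: 50 + 69 = 119
  … (15 splits in total)
Best: vehicle 1 Willow → Easton → Willow = 14; vehicle 2 Willow → Vale → Hollow → Ash → Quarry → Willow = 88; combined 102.

102 miles — the smallest possible combined total.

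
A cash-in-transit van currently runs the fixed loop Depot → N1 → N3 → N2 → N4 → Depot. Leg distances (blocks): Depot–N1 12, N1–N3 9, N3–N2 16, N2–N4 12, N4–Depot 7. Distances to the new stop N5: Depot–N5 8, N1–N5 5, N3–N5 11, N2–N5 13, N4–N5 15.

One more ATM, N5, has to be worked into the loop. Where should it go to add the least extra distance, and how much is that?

Insertion cost between consecutive stops i–j is d(i,N5) + d(N5,j) − d(i,j):
  between Depot and N1: 8 + 5 − 12 = 1
  between N1 and N3: 5 + 11 − 9 = 7
  between N3 and N2: 11 + 13 − 16 = 8
  between N2 and N4: 13 + 15 − 12 = 16
  between N4 and Depot: 15 + 8 − 7 = 16
Cheapest insertion is between Depot and N1, adding 1.
New total = 56 + 1 = 57.

Minimum extra distance: 1 blocks, inserting N5 between Depot and N1.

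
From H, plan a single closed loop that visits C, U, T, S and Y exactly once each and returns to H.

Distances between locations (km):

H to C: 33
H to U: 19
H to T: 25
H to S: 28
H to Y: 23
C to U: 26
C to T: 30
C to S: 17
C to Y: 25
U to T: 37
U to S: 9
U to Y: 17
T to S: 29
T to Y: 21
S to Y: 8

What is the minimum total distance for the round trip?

Minimum total distance: 116 km.

H→C→U→T→S→Y→H: 33+26+37+29+8+23 = 156
H→C→U→T→Y→S→H: 33+26+37+21+8+28 = 153
H→C→U→S→T→Y→H: 33+26+9+29+21+23 = 141
H→C→U→S→Y→T→H: 33+26+9+8+21+25 = 122
H→C→U→Y→T→S→H: 33+26+17+21+29+28 = 154
H→C→U→Y→S→T→H: 33+26+17+8+29+25 = 138
H→C→T→U→S→Y→H: 33+30+37+9+8+23 = 140
H→C→T→U→Y→S→H: 33+30+37+17+8+28 = 153
H→C→T→S→U→Y→H: 33+30+29+9+17+23 = 141
H→C→T→S→Y→U→H: 33+30+29+8+17+19 = 136
H→C→T→Y→U→S→H: 33+30+21+17+9+28 = 138
H→C→T→Y→S→U→H: 33+30+21+8+9+19 = 120
H→C→S→U→T→Y→H: 33+17+9+37+21+23 = 140
H→C→S→U→Y→T→H: 33+17+9+17+21+25 = 122
… (46 more)
H→U→C→S→Y→T→H: 19+26+17+8+21+25 = 116  ← best
The minimum is 116.
One optimal route: H → U → C → S → Y → T → H (or its reverse).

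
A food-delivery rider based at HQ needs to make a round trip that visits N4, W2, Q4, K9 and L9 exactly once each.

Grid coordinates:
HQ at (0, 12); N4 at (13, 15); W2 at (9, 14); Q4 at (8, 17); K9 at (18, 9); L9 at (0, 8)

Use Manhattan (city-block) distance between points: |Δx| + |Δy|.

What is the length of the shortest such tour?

Minimum total distance: 56.

HQ - N4 - W2 - Q4 - K9 - L9 - HQ: 16+5+4+18+19+4 = 66
HQ - N4 - W2 - Q4 - L9 - K9 - HQ: 16+5+4+17+19+21 = 82
HQ - N4 - W2 - K9 - Q4 - L9 - HQ: 16+5+14+18+17+4 = 74
HQ - N4 - W2 - K9 - L9 - Q4 - HQ: 16+5+14+19+17+13 = 84
HQ - N4 - W2 - L9 - Q4 - K9 - HQ: 16+5+15+17+18+21 = 92
HQ - N4 - W2 - L9 - K9 - Q4 - HQ: 16+5+15+19+18+13 = 86
HQ - N4 - Q4 - W2 - K9 - L9 - HQ: 16+7+4+14+19+4 = 64
HQ - N4 - Q4 - W2 - L9 - K9 - HQ: 16+7+4+15+19+21 = 82
HQ - N4 - Q4 - K9 - W2 - L9 - HQ: 16+7+18+14+15+4 = 74
HQ - N4 - Q4 - K9 - L9 - W2 - HQ: 16+7+18+19+15+11 = 86
HQ - N4 - Q4 - L9 - W2 - K9 - HQ: 16+7+17+15+14+21 = 90
HQ - N4 - Q4 - L9 - K9 - W2 - HQ: 16+7+17+19+14+11 = 84
HQ - N4 - K9 - W2 - Q4 - L9 - HQ: 16+11+14+4+17+4 = 66
HQ - N4 - K9 - W2 - L9 - Q4 - HQ: 16+11+14+15+17+13 = 86
… (46 more)
HQ - W2 - Q4 - N4 - K9 - L9 - HQ: 11+4+7+11+19+4 = 56  ← best
The minimum is 56.
One optimal route: HQ → W2 → Q4 → N4 → K9 → L9 → HQ (or its reverse).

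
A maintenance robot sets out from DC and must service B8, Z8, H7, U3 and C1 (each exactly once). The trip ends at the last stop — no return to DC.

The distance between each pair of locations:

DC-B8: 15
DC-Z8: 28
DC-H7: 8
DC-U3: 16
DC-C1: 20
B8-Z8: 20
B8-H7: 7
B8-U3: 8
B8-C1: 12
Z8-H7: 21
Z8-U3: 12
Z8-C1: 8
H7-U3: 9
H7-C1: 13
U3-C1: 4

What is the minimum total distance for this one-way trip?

There are 5! = 120 possible orderings.
DC → B8 → Z8 → H7 → U3 → C1: 15+20+21+9+4 = 69
DC → B8 → Z8 → H7 → C1 → U3: 15+20+21+13+4 = 73
DC → B8 → Z8 → U3 → H7 → C1: 15+20+12+9+13 = 69
DC → B8 → Z8 → U3 → C1 → H7: 15+20+12+4+13 = 64
DC → B8 → Z8 → C1 → H7 → U3: 15+20+8+13+9 = 65
DC → B8 → Z8 → C1 → U3 → H7: 15+20+8+4+9 = 56
DC → B8 → H7 → Z8 → U3 → C1: 15+7+21+12+4 = 59
DC → B8 → H7 → Z8 → C1 → U3: 15+7+21+8+4 = 55
DC → B8 → H7 → U3 → Z8 → C1: 15+7+9+12+8 = 51
DC → B8 → H7 → U3 → C1 → Z8: 15+7+9+4+8 = 43
DC → B8 → H7 → C1 → Z8 → U3: 15+7+13+8+12 = 55
DC → B8 → H7 → C1 → U3 → Z8: 15+7+13+4+12 = 51
DC → B8 → U3 → Z8 → H7 → C1: 15+8+12+21+13 = 69
DC → B8 → U3 → Z8 → C1 → H7: 15+8+12+8+13 = 56
… (106 more)
DC → H7 → B8 → U3 → C1 → Z8: 8+7+8+4+8 = 35  ← best
The minimum is 35.
One shortest path: DC → H7 → B8 → U3 → C1 → Z8.

35 — the minimum one-way total.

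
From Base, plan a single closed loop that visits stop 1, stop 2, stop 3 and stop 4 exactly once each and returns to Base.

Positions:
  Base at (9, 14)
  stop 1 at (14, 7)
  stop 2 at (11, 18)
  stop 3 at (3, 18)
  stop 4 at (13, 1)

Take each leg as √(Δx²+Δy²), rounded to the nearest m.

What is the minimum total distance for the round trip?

There are 12 distinct closed tours to check (reversals are equivalent).
Base → stop 1 → stop 2 → stop 3 → stop 4 → Base: 9+11+8+20+14 = 62
Base → stop 1 → stop 2 → stop 4 → stop 3 → Base: 9+11+17+20+7 = 64
Base → stop 1 → stop 3 → stop 2 → stop 4 → Base: 9+16+8+17+14 = 64
Base → stop 1 → stop 3 → stop 4 → stop 2 → Base: 9+16+20+17+4 = 66
Base → stop 1 → stop 4 → stop 2 → stop 3 → Base: 9+6+17+8+7 = 47
Base → stop 1 → stop 4 → stop 3 → stop 2 → Base: 9+6+20+8+4 = 47
Base → stop 2 → stop 1 → stop 3 → stop 4 → Base: 4+11+16+20+14 = 65
Base → stop 2 → stop 1 → stop 4 → stop 3 → Base: 4+11+6+20+7 = 48
Base → stop 2 → stop 3 → stop 1 → stop 4 → Base: 4+8+16+6+14 = 48
Base → stop 2 → stop 4 → stop 1 → stop 3 → Base: 4+17+6+16+7 = 50
Base → stop 3 → stop 1 → stop 2 → stop 4 → Base: 7+16+11+17+14 = 65
Base → stop 3 → stop 2 → stop 1 → stop 4 → Base: 7+8+11+6+14 = 46
The minimum is 46.
One optimal route: Base → stop 3 → stop 2 → stop 1 → stop 4 → Base (or its reverse).

Minimum total distance: 46 m.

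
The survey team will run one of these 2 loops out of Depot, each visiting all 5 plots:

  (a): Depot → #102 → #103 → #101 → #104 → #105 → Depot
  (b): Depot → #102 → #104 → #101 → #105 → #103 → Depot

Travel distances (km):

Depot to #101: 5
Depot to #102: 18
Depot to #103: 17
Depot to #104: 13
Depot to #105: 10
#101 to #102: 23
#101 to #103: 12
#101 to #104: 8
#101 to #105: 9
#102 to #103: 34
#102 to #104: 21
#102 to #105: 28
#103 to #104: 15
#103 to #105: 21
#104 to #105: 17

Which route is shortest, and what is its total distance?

(a): 18 + 34 + 12 + 8 + 17 + 10 = 99
(b): 18 + 21 + 8 + 9 + 21 + 17 = 94

Shortest is (b), total 94 km.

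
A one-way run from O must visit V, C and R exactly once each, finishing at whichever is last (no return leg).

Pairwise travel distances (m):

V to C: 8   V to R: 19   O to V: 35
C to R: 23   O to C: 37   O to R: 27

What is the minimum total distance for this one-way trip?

Shortest open route: 54 m.

There are 3! = 6 possible orderings.
O→V→C→R: 35+8+23 = 66
O→V→R→C: 35+19+23 = 77
O→C→V→R: 37+8+19 = 64
O→C→R→V: 37+23+19 = 79
O→R→V→C: 27+19+8 = 54
O→R→C→V: 27+23+8 = 58
The minimum is 54.
One shortest path: O → R → V → C.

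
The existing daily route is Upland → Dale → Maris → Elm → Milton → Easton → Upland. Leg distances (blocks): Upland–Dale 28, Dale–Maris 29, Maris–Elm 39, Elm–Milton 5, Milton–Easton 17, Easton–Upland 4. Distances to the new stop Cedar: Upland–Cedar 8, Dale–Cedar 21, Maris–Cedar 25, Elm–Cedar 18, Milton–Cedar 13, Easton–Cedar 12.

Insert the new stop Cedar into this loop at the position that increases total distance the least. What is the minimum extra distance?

Minimum extra distance: 1 blocks, inserting Cedar between Upland and Dale.

Insertion cost between consecutive stops i–j is d(i,Cedar) + d(Cedar,j) − d(i,j):
  between Upland and Dale: 8 + 21 − 28 = 1
  between Dale and Maris: 21 + 25 − 29 = 17
  between Maris and Elm: 25 + 18 − 39 = 4
  between Elm and Milton: 18 + 13 − 5 = 26
  between Milton and Easton: 13 + 12 − 17 = 8
  between Easton and Upland: 12 + 8 − 4 = 16
Cheapest insertion is between Upland and Dale, adding 1.
New total = 122 + 1 = 123.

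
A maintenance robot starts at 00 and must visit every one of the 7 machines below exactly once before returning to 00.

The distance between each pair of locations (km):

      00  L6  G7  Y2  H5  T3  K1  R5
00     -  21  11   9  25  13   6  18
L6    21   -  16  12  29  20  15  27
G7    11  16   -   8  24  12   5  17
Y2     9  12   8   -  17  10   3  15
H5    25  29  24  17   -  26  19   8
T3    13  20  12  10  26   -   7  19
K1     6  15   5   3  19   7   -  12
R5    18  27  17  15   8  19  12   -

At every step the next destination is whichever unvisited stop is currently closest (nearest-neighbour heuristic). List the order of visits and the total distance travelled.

00 → [K1:6 / Y2:9 / G7:11 / T3:13 / R5:18 / L6:21 / H5:25] → K1 (6)
K1 → [Y2:3 / G7:5 / T3:7 / R5:12 / L6:15 / H5:19] → Y2 (3)
Y2 → [G7:8 / T3:10 / L6:12 / R5:15 / H5:17] → G7 (8)
G7 → [T3:12 / L6:16 / R5:17 / H5:24] → T3 (12)
T3 → [R5:19 / L6:20 / H5:26] → R5 (19)
R5 → [H5:8 / L6:27] → H5 (8)
H5 → [L6:29] → L6 (29)
Return L6→00: 21.
Total = 6 + 3 + 8 + 12 + 19 + 8 + 29 + 21 = 106.

Nearest-neighbour total = 106 km; route 00 → K1 → Y2 → G7 → T3 → R5 → H5 → L6 → 00.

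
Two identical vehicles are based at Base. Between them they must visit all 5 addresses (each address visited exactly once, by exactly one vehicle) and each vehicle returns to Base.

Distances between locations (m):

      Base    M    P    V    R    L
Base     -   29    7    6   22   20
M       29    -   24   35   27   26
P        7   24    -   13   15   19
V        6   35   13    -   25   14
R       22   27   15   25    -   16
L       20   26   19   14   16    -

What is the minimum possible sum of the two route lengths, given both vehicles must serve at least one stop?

Check every non-empty split of the stops between the two vehicles; for each half take its own optimal tour:
  {M} + {P, V, R, L}: 58 + 58 = 116
  {P} + {M, V, R, L}: 14 + 92 = 106
  {M, P} + {V, R, L}: 60 + 58 = 118
  {V} + {M, P, R, L}: 12 + 93 = 105
  {M, V} + {P, R, L}: 70 + 58 = 128
  {P, V} + {M, R, L}: 26 + 92 = 118
  … (15 splits in total)
Best: vehicle 1 Base → V → Base = 12; vehicle 2 Base → M → L → R → P → Base = 93; combined 105.

Minimum combined distance: 105 m.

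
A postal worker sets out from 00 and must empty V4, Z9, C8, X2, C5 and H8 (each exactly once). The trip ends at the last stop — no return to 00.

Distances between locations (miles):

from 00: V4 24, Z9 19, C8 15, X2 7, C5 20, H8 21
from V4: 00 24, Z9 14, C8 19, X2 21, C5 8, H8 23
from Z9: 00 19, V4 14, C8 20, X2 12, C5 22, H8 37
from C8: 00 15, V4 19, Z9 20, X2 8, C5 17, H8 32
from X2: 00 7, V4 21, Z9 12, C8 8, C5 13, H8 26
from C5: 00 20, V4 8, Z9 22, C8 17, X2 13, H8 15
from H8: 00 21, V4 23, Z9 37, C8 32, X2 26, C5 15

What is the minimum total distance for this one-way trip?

Minimum one-way distance = 72 miles.

There are 6! = 720 possible orderings.
00 - V4 - Z9 - C8 - X2 - C5 - H8: 24+14+20+8+13+15 = 94
00 - V4 - Z9 - C8 - X2 - H8 - C5: 24+14+20+8+26+15 = 107
00 - V4 - Z9 - C8 - C5 - X2 - H8: 24+14+20+17+13+26 = 114
00 - V4 - Z9 - C8 - C5 - H8 - X2: 24+14+20+17+15+26 = 116
00 - V4 - Z9 - C8 - H8 - X2 - C5: 24+14+20+32+26+13 = 129
00 - V4 - Z9 - C8 - H8 - C5 - X2: 24+14+20+32+15+13 = 118
00 - V4 - Z9 - X2 - C8 - C5 - H8: 24+14+12+8+17+15 = 90
00 - V4 - Z9 - X2 - C8 - H8 - C5: 24+14+12+8+32+15 = 105
… (712 more)
00 - C8 - X2 - Z9 - V4 - C5 - H8: 15+8+12+14+8+15 = 72  ← best
The minimum is 72.
One shortest path: 00 → C8 → X2 → Z9 → V4 → C5 → H8.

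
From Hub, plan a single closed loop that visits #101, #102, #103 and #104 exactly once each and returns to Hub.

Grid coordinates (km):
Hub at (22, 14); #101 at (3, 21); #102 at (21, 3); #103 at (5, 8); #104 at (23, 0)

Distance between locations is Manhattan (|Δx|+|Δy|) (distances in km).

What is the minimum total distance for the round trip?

Shortest round trip = 82 km.

There are 12 distinct closed tours to check (reversals are equivalent).
Hub-#101-#102-#103-#104-Hub: 26+36+21+26+15 = 124
Hub-#101-#102-#104-#103-Hub: 26+36+5+26+23 = 116
Hub-#101-#103-#102-#104-Hub: 26+15+21+5+15 = 82
Hub-#101-#103-#104-#102-Hub: 26+15+26+5+12 = 84
Hub-#101-#104-#102-#103-Hub: 26+41+5+21+23 = 116
Hub-#101-#104-#103-#102-Hub: 26+41+26+21+12 = 126
Hub-#102-#101-#103-#104-Hub: 12+36+15+26+15 = 104
Hub-#102-#101-#104-#103-Hub: 12+36+41+26+23 = 138
Hub-#102-#103-#101-#104-Hub: 12+21+15+41+15 = 104
Hub-#102-#104-#101-#103-Hub: 12+5+41+15+23 = 96
Hub-#103-#101-#102-#104-Hub: 23+15+36+5+15 = 94
Hub-#103-#102-#101-#104-Hub: 23+21+36+41+15 = 136
The minimum is 82.
One optimal route: Hub → #101 → #103 → #102 → #104 → Hub (or its reverse).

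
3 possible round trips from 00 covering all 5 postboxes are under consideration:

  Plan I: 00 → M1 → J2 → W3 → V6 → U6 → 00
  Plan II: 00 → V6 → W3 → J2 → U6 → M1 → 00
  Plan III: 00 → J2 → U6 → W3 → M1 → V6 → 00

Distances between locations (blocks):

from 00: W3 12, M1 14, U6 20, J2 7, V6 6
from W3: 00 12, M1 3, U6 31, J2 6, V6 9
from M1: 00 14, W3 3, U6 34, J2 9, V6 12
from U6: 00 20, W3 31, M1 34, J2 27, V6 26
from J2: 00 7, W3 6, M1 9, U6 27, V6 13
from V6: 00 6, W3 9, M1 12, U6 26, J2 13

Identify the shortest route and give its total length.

Plan I: 14 + 9 + 6 + 9 + 26 + 20 = 84
Plan II: 6 + 9 + 6 + 27 + 34 + 14 = 96
Plan III: 7 + 27 + 31 + 3 + 12 + 6 = 86

84 blocks — Plan I is the shortest.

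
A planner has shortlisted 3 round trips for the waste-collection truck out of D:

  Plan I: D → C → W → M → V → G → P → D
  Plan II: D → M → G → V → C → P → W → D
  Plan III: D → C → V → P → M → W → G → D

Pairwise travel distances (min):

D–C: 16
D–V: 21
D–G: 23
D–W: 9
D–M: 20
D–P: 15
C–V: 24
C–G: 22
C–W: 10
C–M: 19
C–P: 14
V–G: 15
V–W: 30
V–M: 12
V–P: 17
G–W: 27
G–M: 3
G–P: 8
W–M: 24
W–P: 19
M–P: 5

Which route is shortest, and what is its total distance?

Plan I: 16 + 10 + 24 + 12 + 15 + 8 + 15 = 100
Plan II: 20 + 3 + 15 + 24 + 14 + 19 + 9 = 104
Plan III: 16 + 24 + 17 + 5 + 24 + 27 + 23 = 136

Shortest is Plan I, total 100 min.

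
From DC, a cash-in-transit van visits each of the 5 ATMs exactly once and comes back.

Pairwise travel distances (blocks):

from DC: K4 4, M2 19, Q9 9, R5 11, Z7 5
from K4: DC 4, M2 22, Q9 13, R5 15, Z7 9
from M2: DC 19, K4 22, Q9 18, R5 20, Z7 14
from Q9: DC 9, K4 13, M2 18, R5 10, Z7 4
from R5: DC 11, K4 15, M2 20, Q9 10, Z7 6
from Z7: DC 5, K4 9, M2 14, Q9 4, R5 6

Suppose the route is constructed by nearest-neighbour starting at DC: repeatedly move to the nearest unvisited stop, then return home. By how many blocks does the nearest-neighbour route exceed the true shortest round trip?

DC: K4=4, Z7=5, Q9=9, R5=11, M2=19 ⇒ K4
K4: Z7=9, Q9=13, R5=15, M2=22 ⇒ Z7
Z7: Q9=4, R5=6, M2=14 ⇒ Q9
Q9: R5=10, M2=18 ⇒ R5
R5: M2=20 ⇒ M2
NN route DC → K4 → Z7 → Q9 → R5 → M2 → DC costs 66.
Optimal: DC → K4 → M2 → Q9 → R5 → Z7 → DC costs 65 (by enumerating all 60 distinct tours).
Excess = 66 − 65 = 1.

The nearest-neighbour route is 1 blocks longer than optimal.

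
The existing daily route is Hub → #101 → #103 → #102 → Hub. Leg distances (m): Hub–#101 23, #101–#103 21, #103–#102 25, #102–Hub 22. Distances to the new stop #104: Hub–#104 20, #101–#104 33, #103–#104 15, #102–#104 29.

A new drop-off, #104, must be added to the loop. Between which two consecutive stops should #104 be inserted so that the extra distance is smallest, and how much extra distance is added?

Adding 19 m by placing #104 on the #103–#102 leg.

Insertion cost between consecutive stops i–j is d(i,#104) + d(#104,j) − d(i,j):
  between Hub and #101: 20 + 33 − 23 = 30
  between #101 and #103: 33 + 15 − 21 = 27
  between #103 and #102: 15 + 29 − 25 = 19
  between #102 and Hub: 29 + 20 − 22 = 27
Cheapest insertion is between #103 and #102, adding 19.
New total = 91 + 19 = 110.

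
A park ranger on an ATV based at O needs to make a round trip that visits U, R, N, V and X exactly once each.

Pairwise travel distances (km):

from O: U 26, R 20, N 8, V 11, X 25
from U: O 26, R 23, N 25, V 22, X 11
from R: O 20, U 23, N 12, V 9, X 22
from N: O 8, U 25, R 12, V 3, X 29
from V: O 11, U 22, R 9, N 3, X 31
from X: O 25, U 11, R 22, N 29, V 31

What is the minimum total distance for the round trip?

Shortest round trip = 79 km.

There are 60 distinct closed tours to check (reversals are equivalent).
O→U→R→N→V→X→O: 26+23+12+3+31+25 = 120
O→U→R→N→X→V→O: 26+23+12+29+31+11 = 132
O→U→R→V→N→X→O: 26+23+9+3+29+25 = 115
O→U→R→V→X→N→O: 26+23+9+31+29+8 = 126
O→U→R→X→N→V→O: 26+23+22+29+3+11 = 114
O→U→R→X→V→N→O: 26+23+22+31+3+8 = 113
O→U→N→R→V→X→O: 26+25+12+9+31+25 = 128
O→U→N→R→X→V→O: 26+25+12+22+31+11 = 127
O→U→N→V→R→X→O: 26+25+3+9+22+25 = 110
O→U→N→V→X→R→O: 26+25+3+31+22+20 = 127
O→U→N→X→R→V→O: 26+25+29+22+9+11 = 122
O→U→N→X→V→R→O: 26+25+29+31+9+20 = 140
O→U→V→R→N→X→O: 26+22+9+12+29+25 = 123
O→U→V→R→X→N→O: 26+22+9+22+29+8 = 116
… (46 more)
O→U→X→R→V→N→O: 26+11+22+9+3+8 = 79  ← best
The minimum is 79.
One optimal route: O → U → X → R → V → N → O (or its reverse).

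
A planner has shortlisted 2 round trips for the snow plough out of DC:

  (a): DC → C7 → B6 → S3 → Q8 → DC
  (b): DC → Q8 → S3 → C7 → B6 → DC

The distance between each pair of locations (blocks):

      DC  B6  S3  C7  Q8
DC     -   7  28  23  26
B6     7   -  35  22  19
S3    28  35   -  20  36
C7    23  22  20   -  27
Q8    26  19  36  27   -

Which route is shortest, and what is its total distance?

Shortest is (b), total 111 blocks.

(a): 23 + 22 + 35 + 36 + 26 = 142
(b): 26 + 36 + 20 + 22 + 7 = 111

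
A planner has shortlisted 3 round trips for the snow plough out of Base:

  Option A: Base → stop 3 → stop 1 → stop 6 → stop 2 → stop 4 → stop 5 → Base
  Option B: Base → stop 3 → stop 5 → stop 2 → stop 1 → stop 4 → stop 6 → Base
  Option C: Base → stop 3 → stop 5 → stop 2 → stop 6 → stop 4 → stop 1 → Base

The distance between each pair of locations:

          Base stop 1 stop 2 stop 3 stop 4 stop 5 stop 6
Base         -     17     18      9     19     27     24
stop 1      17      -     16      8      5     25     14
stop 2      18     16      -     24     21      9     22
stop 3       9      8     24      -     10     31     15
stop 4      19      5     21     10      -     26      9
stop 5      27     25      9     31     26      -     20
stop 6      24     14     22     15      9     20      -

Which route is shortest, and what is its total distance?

Shortest is Option C, total 102.

Option A: 9 + 8 + 14 + 22 + 21 + 26 + 27 = 127
Option B: 9 + 31 + 9 + 16 + 5 + 9 + 24 = 103
Option C: 9 + 31 + 9 + 22 + 9 + 5 + 17 = 102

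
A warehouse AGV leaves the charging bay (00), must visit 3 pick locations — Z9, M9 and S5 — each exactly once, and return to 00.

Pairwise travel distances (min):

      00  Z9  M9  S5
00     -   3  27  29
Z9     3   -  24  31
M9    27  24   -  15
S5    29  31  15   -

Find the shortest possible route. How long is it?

Minimum total distance: 71 min.

00-Z9-M9-S5-00: 3+24+15+29 = 71
00-Z9-S5-M9-00: 3+31+15+27 = 76
00-M9-Z9-S5-00: 27+24+31+29 = 111
The minimum is 71.
One optimal route: 00 → Z9 → M9 → S5 → 00 (or its reverse).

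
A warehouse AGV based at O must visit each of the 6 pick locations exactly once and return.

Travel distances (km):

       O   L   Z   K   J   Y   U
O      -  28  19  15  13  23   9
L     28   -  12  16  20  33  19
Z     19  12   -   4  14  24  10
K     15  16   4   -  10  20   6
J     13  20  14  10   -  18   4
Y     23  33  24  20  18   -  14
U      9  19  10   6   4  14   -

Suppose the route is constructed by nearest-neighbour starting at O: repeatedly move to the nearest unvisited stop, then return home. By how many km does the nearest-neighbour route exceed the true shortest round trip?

O: U=9, J=13, K=15, Z=19, Y=23, L=28 ⇒ U
U: J=4, K=6, Z=10, Y=14, L=19 ⇒ J
J: K=10, Z=14, Y=18, L=20 ⇒ K
K: Z=4, L=16, Y=20 ⇒ Z
Z: L=12, Y=24 ⇒ L
L: Y=33 ⇒ Y
NN route O → U → J → K → Z → L → Y → O costs 95.
Optimal: O → K → Z → L → J → Y → U → O costs 92 (by enumerating all 360 distinct tours).
Excess = 95 − 92 = 3.

The nearest-neighbour route is 3 km longer than optimal.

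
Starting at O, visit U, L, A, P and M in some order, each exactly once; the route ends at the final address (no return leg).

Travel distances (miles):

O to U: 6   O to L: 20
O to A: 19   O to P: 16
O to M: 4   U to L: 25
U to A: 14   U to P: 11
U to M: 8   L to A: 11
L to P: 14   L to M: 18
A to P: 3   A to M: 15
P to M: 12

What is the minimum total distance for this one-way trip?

There are 5! = 120 possible orderings.
O - U - L - A - P - M: 6+25+11+3+12 = 57
O - U - L - A - M - P: 6+25+11+15+12 = 69
O - U - L - P - A - M: 6+25+14+3+15 = 63
O - U - L - P - M - A: 6+25+14+12+15 = 72
O - U - L - M - A - P: 6+25+18+15+3 = 67
O - U - L - M - P - A: 6+25+18+12+3 = 64
O - U - A - L - P - M: 6+14+11+14+12 = 57
O - U - A - L - M - P: 6+14+11+18+12 = 61
O - U - A - P - L - M: 6+14+3+14+18 = 55
O - U - A - P - M - L: 6+14+3+12+18 = 53
O - U - A - M - L - P: 6+14+15+18+14 = 67
O - U - A - M - P - L: 6+14+15+12+14 = 61
O - U - P - L - A - M: 6+11+14+11+15 = 57
O - U - P - L - M - A: 6+11+14+18+15 = 64
… (106 more)
O - M - U - P - A - L: 4+8+11+3+11 = 37  ← best
The minimum is 37.
One shortest path: O → M → U → P → A → L.

Shortest open route: 37 miles.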